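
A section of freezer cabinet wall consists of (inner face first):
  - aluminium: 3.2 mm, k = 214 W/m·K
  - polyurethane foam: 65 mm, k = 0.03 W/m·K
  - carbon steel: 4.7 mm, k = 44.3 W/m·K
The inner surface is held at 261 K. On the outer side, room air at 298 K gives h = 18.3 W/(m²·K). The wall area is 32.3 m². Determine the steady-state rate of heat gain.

Q ≈ 538 W

Model the wall as resistances in series:
R_aluminium = L/(kA) = 0.0032/(214×32.3) = 4.629×10^-7 K/W
R_polyurethane foam = L/(kA) = 0.065/(0.03×32.3) = 0.06708 K/W
R_carbon steel = L/(kA) = 0.0047/(44.3×32.3) = 3.285×10^-6 K/W
R_outer film = 1/(h_o·A) = 1/(18.3×32.3) = 0.001692 K/W
R_total = 0.06878 K/W
Q = ΔT / R_total = 37 / 0.06878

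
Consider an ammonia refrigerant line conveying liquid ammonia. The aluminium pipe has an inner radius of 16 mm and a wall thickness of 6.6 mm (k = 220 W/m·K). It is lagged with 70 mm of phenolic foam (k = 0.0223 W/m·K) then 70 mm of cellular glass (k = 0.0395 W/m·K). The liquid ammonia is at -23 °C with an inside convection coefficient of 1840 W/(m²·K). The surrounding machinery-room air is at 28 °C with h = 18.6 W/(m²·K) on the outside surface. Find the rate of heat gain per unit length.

q′ ≈ 4.12 W/m

Treating each annulus and film as a series resistance:
R_inner film = 1/(h_i·2πr₁L) = 1/(1840×2π×0.016×1) = 0.005406 K/W
R_aluminium pipe wall = ln(22.6/16)/(2π×220×1) = 2.498×10^-4 K/W
R_phenolic foam = ln(92.6/22.6)/(2π×0.0223×1) = 10.07 K/W
R_cellular glass = ln(162.6/92.6)/(2π×0.0395×1) = 2.268 K/W
R_outer film = 1/(h_o·2πr_oL) = 1/(18.6×2π×0.1626×1) = 0.05262 K/W
R_total = 12.39 K/W
Q = ΔT/R_total = 51/12.39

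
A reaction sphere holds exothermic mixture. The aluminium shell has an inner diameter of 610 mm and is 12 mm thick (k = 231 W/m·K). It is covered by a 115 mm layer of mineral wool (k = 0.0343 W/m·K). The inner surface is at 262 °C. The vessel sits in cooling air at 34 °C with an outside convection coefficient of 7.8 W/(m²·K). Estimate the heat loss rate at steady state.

Spherical conduction: R = (1/r_in − 1/r_out)/(4πk) per layer; series-sum.
R_aluminium shell = (1/0.305 − 1/0.317)/(4π×231) = 4.276×10^-5 K/W
R_mineral wool = (1/0.317 − 1/0.432)/(4π×0.0343) = 1.948 K/W
R_outer film = 1/(h·4πr_o²) = 1/(7.8×4π×0.432²) = 0.05467 K/W
R_total = 2.003 K/W
Q = ΔT/R_total = 228/2.003

Q ≈ 114 W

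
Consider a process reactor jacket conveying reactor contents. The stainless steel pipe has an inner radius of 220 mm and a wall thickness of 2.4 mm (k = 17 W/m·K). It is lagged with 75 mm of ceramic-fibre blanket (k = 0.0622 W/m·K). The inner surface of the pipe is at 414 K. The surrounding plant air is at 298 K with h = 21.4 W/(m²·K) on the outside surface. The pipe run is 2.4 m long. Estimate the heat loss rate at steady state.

Q ≈ 362 W

Treating each annulus and film as a series resistance:
R_stainless steel pipe wall = ln(222.4/220)/(2π×17×2.4) = 4.232×10^-5 K/W
R_ceramic-fibre blanket = ln(297.4/222.4)/(2π×0.0622×2.4) = 0.3098 K/W
R_outer film = 1/(h_o·2πr_oL) = 1/(21.4×2π×0.2974×2.4) = 0.01042 K/W
R_total = 0.3203 K/W
Q = ΔT/R_total = 116/0.3203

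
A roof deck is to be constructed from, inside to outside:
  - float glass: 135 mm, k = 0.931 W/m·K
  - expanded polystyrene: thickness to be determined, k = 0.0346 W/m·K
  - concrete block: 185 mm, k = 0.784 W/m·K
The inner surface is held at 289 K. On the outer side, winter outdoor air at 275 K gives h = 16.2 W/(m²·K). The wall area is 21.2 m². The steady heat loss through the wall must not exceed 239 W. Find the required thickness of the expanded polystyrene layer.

Model the wall as resistances in series:
R_float glass = L/(kA) = 0.135/(0.931×21.2) = 0.00684 K/W
R_concrete block = L/(kA) = 0.185/(0.784×21.2) = 0.01113 K/W
R_outer film = 1/(h_o·A) = 1/(16.2×21.2) = 0.002912 K/W
Sum of the known resistances R_other = 0.02088 K/W
Required total resistance R_tot = ΔT/Q_allow = 14/239 = 0.05858 K/W
R_expanded polystyrene = R_tot − R_other = 0.0377 K/W
L = R·k·A = 0.0377×0.0346×21.2

L ≈ 27.7 mm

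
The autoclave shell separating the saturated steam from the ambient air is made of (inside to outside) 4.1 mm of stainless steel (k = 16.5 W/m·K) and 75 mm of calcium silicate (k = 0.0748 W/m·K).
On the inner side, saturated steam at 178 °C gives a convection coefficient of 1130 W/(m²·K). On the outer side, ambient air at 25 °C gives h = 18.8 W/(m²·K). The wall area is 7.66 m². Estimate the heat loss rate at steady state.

Treating each layer as a thermal resistance in series:
R_inner film = 1/(h_i·A) = 1/(1130×7.66) = 1.155×10^-4 K/W
R_stainless steel = L/(kA) = 0.0041/(16.5×7.66) = 3.244×10^-5 K/W
R_calcium silicate = L/(kA) = 0.075/(0.0748×7.66) = 0.1309 K/W
R_outer film = 1/(h_o·A) = 1/(18.8×7.66) = 0.006944 K/W
R_total = 0.138 K/W
Q = ΔT / R_total = 153 / 0.138

Q ≈ 1110 W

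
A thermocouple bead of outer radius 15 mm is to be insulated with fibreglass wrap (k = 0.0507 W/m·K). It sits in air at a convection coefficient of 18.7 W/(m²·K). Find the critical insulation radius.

r_cr ≈ 5.42 mm

For a sphere r_cr = 2k/h = 2×0.0507/18.7
r_cr = 5.42 mm; since the bare radius (15 mm) is above r_cr, any added insulation will reduce heat loss.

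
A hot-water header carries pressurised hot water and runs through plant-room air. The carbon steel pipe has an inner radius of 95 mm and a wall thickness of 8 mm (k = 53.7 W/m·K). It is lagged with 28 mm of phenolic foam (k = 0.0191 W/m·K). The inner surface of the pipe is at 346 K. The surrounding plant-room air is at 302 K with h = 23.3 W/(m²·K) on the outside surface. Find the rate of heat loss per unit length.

q′ ≈ 21.4 W/m

Per-layer cylindrical resistances, series-summed:
R_carbon steel pipe wall = ln(103/95)/(2π×53.7×1) = 2.396×10^-4 K/W
R_phenolic foam = ln(131/103)/(2π×0.0191×1) = 2.004 K/W
R_outer film = 1/(h_o·2πr_oL) = 1/(23.3×2π×0.131×1) = 0.05214 K/W
R_total = 2.056 K/W
Q = ΔT/R_total = 44/2.056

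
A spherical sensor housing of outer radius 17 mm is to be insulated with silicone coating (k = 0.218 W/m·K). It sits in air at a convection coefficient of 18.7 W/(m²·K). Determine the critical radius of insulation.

r_cr ≈ 23.3 mm

For a sphere r_cr = 2k/h = 2×0.218/18.7
r_cr = 23.3 mm; since the bare radius (17 mm) is below r_cr, adding a thin layer of insulation will *increase* heat loss.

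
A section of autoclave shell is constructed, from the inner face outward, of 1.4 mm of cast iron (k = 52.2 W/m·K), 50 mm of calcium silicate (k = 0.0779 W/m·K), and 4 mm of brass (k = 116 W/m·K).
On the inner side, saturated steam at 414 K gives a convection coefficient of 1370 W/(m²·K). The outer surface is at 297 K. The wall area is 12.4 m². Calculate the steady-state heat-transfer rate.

Model the wall as resistances in series:
R_inner film = 1/(h_i·A) = 1/(1370×12.4) = 5.887×10^-5 K/W
R_cast iron = L/(kA) = 0.0014/(52.2×12.4) = 2.163×10^-6 K/W
R_calcium silicate = L/(kA) = 0.05/(0.0779×12.4) = 0.05176 K/W
R_brass = L/(kA) = 0.004/(116×12.4) = 2.781×10^-6 K/W
R_total = 0.05183 K/W
Q = ΔT / R_total = 117 / 0.05183

Q ≈ 2260 W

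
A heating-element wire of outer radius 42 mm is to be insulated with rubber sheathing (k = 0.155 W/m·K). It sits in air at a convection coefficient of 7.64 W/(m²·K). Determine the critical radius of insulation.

r_cr ≈ 20.3 mm

For a cylinder r_cr = k/h = 0.155/7.64
r_cr = 20.3 mm; since the bare radius (42 mm) is above r_cr, any added insulation will reduce heat loss.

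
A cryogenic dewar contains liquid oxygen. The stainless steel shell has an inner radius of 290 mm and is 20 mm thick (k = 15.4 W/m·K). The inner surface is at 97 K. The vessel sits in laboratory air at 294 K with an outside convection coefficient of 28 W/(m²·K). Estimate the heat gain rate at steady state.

Spherical conduction: R = (1/r_in − 1/r_out)/(4πk) per layer; series-sum.
R_stainless steel shell = (1/0.29 − 1/0.31)/(4π×15.4) = 0.00115 K/W
R_outer film = 1/(h·4πr_o²) = 1/(28×4π×0.31²) = 0.02957 K/W
R_total = 0.03072 K/W
Q = ΔT/R_total = 197/0.03072

Q ≈ 6410 W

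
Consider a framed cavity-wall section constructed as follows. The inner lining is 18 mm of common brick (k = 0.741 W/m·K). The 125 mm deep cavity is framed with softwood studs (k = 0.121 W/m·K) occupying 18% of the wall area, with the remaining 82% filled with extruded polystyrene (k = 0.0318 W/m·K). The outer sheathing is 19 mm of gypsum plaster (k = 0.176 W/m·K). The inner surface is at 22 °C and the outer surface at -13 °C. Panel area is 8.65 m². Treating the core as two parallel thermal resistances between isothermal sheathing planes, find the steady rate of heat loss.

Q ≈ 110 W

Sheathing layers in series; stud and cavity paths in parallel between them.
R_inner = 0.018/(0.741×8.65) = 0.002808 K/W
R_stud  = 0.125/(0.121×0.18×8.65) = 0.6635 K/W
R_cav   = 0.125/(0.0318×0.82×8.65) = 0.5542 K/W
1/R_core = 1/R_stud + 1/R_cav → R_core = 0.302 K/W
R_outer = 0.019/(0.176×8.65) = 0.01248 K/W
R_total = 0.3173 K/W
Q = ΔT/R_total = 35/0.3173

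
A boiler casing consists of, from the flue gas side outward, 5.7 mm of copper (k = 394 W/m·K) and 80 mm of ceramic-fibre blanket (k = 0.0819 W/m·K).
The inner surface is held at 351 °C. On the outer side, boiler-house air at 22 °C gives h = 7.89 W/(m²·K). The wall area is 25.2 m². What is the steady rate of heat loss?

Series thermal resistances:
R_copper = L/(kA) = 0.0057/(394×25.2) = 5.741×10^-7 K/W
R_ceramic-fibre blanket = L/(kA) = 0.08/(0.0819×25.2) = 0.03876 K/W
R_outer film = 1/(h_o·A) = 1/(7.89×25.2) = 0.005029 K/W
R_total = 0.04379 K/W
Q = ΔT / R_total = 329 / 0.04379

Q ≈ 7510 W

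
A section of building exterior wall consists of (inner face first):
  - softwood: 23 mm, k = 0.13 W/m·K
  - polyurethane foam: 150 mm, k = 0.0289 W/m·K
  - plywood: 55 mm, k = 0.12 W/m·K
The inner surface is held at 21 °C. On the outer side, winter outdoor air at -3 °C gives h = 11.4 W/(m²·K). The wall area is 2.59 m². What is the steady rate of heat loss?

Q ≈ 10.5 W

Treating each layer as a thermal resistance in series:
R_softwood = L/(kA) = 0.023/(0.13×2.59) = 0.06831 K/W
R_polyurethane foam = L/(kA) = 0.15/(0.0289×2.59) = 2.004 K/W
R_plywood = L/(kA) = 0.055/(0.12×2.59) = 0.177 K/W
R_outer film = 1/(h_o·A) = 1/(11.4×2.59) = 0.03387 K/W
R_total = 2.283 K/W
Q = ΔT / R_total = 24 / 2.283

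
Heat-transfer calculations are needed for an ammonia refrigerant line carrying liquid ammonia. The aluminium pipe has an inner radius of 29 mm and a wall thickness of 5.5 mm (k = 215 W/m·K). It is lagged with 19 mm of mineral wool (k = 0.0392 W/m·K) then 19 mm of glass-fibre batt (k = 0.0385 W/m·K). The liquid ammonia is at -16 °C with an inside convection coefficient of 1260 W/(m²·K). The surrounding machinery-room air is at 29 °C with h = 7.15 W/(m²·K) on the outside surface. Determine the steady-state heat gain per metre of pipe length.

Radial resistances (cylindrical: R_cond = ln(r_o/r_i)/(2πkL), R_conv = 1/(h·2πrL)):
R_inner film = 1/(h_i·2πr₁L) = 1/(1260×2π×0.029×1) = 0.004356 K/W
R_aluminium pipe wall = ln(34.5/29)/(2π×215×1) = 1.286×10^-4 K/W
R_mineral wool = ln(53.5/34.5)/(2π×0.0392×1) = 1.781 K/W
R_glass-fibre batt = ln(72.5/53.5)/(2π×0.0385×1) = 1.256 K/W
R_outer film = 1/(h_o·2πr_oL) = 1/(7.15×2π×0.0725×1) = 0.307 K/W
R_total = 3.349 K/W
Q = ΔT/R_total = 45/3.349

q′ ≈ 13.4 W/m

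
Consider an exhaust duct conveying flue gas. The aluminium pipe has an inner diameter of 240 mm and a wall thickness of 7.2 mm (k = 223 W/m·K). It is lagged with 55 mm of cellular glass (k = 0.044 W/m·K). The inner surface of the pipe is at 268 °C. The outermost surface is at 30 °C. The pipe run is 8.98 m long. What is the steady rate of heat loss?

Q ≈ 1640 W

Cylindrical conduction, so R = ln(r₂/r₁)/(2πkL) per layer, in series:
R_aluminium pipe wall = ln(127.2/120)/(2π×223×8.98) = 4.631×10^-6 K/W
R_cellular glass = ln(182.2/127.2)/(2π×0.044×8.98) = 0.1447 K/W
R_total = 0.1447 K/W
Q = ΔT/R_total = 238/0.1447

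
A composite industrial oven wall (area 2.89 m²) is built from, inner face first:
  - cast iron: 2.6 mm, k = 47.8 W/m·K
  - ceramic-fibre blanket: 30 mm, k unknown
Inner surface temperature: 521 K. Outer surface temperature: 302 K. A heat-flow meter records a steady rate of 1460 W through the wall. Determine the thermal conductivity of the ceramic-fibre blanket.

Series thermal resistances:
R_cast iron = L/(kA) = 0.0026/(47.8×2.89) = 1.882×10^-5 K/W
Sum of known resistances R_other = 1.882×10^-5 K/W
Total R = ΔT/Q = 219/1460 = 0.15 K/W
R_ceramic-fibre blanket = R_total − R_other = 0.15 K/W
k = L/(R·A) = 0.03/(0.15×2.89)

k ≈ 0.0692 W/(m·K)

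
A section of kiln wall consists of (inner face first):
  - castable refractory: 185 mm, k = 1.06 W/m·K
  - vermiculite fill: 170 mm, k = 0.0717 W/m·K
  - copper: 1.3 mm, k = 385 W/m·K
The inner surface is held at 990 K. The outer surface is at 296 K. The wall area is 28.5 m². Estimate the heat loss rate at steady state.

Q ≈ 7770 W

Thermal resistances in series:
R_castable refractory = L/(kA) = 0.185/(1.06×28.5) = 0.006124 K/W
R_vermiculite fill = L/(kA) = 0.17/(0.0717×28.5) = 0.08319 K/W
R_copper = L/(kA) = 0.0013/(385×28.5) = 1.185×10^-7 K/W
R_total = 0.08932 K/W
Q = ΔT / R_total = 694 / 0.08932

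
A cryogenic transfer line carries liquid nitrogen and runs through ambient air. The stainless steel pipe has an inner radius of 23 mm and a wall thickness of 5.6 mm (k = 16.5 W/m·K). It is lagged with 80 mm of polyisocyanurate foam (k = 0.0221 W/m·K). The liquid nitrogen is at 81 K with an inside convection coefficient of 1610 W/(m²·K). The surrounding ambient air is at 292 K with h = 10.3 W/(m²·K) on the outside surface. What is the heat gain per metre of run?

Cylindrical conduction, so R = ln(r₂/r₁)/(2πkL) per layer, in series:
R_inner film = 1/(h_i·2πr₁L) = 1/(1610×2π×0.023×1) = 0.004298 K/W
R_stainless steel pipe wall = ln(28.6/23)/(2π×16.5×1) = 0.002102 K/W
R_polyisocyanurate foam = ln(108.6/28.6)/(2π×0.0221×1) = 9.609 K/W
R_outer film = 1/(h_o·2πr_oL) = 1/(10.3×2π×0.1086×1) = 0.1423 K/W
R_total = 9.757 K/W
Q = ΔT/R_total = 211/9.757

q′ ≈ 21.6 W/m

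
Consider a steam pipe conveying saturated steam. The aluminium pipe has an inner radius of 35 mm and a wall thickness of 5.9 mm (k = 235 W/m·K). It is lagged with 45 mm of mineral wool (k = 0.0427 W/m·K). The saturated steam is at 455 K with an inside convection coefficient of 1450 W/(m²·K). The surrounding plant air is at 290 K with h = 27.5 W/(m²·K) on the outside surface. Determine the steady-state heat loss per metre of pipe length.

q′ ≈ 58.2 W/m

For a radial system each layer contributes R = ln(r_out/r_in)/(2πkL); films add R = 1/(hA).
R_inner film = 1/(h_i·2πr₁L) = 1/(1450×2π×0.035×1) = 0.003136 K/W
R_aluminium pipe wall = ln(40.9/35)/(2π×235×1) = 1.055×10^-4 K/W
R_mineral wool = ln(85.9/40.9)/(2π×0.0427×1) = 2.766 K/W
R_outer film = 1/(h_o·2πr_oL) = 1/(27.5×2π×0.0859×1) = 0.06737 K/W
R_total = 2.836 K/W
Q = ΔT/R_total = 165/2.836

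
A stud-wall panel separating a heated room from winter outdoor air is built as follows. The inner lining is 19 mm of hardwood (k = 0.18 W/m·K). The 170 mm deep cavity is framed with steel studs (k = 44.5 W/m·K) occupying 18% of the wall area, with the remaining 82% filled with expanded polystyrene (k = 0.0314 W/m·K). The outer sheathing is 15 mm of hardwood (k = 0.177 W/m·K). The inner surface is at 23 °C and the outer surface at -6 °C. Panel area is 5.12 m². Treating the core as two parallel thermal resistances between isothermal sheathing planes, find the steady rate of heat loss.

Q ≈ 702 W

Sheathing layers in series; stud and cavity paths in parallel between them.
R_inner = 0.019/(0.18×5.12) = 0.02062 K/W
R_stud  = 0.17/(44.5×0.18×5.12) = 0.004145 K/W
R_cav   = 0.17/(0.0314×0.82×5.12) = 1.29 K/W
1/R_core = 1/R_stud + 1/R_cav → R_core = 0.004132 K/W
R_outer = 0.015/(0.177×5.12) = 0.01655 K/W
R_total = 0.0413 K/W
Q = ΔT/R_total = 29/0.0413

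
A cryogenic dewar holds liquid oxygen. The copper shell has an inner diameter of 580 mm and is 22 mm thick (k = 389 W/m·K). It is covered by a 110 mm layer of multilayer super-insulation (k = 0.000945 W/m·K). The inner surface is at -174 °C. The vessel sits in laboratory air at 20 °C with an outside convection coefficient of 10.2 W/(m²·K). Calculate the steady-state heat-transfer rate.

Radial (spherical) resistances in series:
R_copper shell = (1/0.29 − 1/0.312)/(4π×389) = 4.974×10^-5 K/W
R_multilayer super-insulation = (1/0.312 − 1/0.422)/(4π×0.000945) = 70.35 K/W
R_outer film = 1/(h·4πr_o²) = 1/(10.2×4π×0.422²) = 0.04381 K/W
R_total = 70.4 K/W
Q = ΔT/R_total = 194/70.4

Q ≈ 2.76 W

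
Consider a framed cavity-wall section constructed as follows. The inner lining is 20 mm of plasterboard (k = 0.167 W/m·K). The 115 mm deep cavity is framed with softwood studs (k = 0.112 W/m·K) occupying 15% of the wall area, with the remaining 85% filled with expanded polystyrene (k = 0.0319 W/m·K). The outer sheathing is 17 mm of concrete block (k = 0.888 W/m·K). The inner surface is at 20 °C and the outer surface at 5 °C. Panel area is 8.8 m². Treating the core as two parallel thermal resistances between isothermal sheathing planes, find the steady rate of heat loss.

Q ≈ 47.9 W

Sheathing layers in series; stud and cavity paths in parallel between them.
R_inner = 0.02/(0.167×8.8) = 0.01361 K/W
R_stud  = 0.115/(0.112×0.15×8.8) = 0.7779 K/W
R_cav   = 0.115/(0.0319×0.85×8.8) = 0.482 K/W
1/R_core = 1/R_stud + 1/R_cav → R_core = 0.2976 K/W
R_outer = 0.017/(0.888×8.8) = 0.002175 K/W
R_total = 0.3134 K/W
Q = ΔT/R_total = 15/0.3134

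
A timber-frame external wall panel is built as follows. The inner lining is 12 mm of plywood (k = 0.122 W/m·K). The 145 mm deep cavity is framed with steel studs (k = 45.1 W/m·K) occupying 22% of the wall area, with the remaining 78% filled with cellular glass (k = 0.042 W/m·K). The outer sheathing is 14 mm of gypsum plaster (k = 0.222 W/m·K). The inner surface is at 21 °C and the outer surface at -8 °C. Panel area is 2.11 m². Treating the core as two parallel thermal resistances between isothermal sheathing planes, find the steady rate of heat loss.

Q ≈ 348 W

Sheathing layers in series; stud and cavity paths in parallel between them.
R_inner = 0.012/(0.122×2.11) = 0.04662 K/W
R_stud  = 0.145/(45.1×0.22×2.11) = 0.006926 K/W
R_cav   = 0.145/(0.042×0.78×2.11) = 2.098 K/W
1/R_core = 1/R_stud + 1/R_cav → R_core = 0.006903 K/W
R_outer = 0.014/(0.222×2.11) = 0.02989 K/W
R_total = 0.08341 K/W
Q = ΔT/R_total = 29/0.08341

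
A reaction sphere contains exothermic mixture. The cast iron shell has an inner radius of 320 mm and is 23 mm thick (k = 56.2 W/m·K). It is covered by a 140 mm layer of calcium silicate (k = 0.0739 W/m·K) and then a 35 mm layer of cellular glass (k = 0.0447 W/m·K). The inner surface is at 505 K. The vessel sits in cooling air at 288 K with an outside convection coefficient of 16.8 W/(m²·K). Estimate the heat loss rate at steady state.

Spherical conduction: R = (1/r_in − 1/r_out)/(4πk) per layer; series-sum.
R_cast iron shell = (1/0.32 − 1/0.343)/(4π×56.2) = 2.967×10^-4 K/W
R_calcium silicate = (1/0.343 − 1/0.483)/(4π×0.0739) = 0.91 K/W
R_cellular glass = (1/0.483 − 1/0.518)/(4π×0.0447) = 0.249 K/W
R_outer film = 1/(h·4πr_o²) = 1/(16.8×4π×0.518²) = 0.01765 K/W
R_total = 1.177 K/W
Q = ΔT/R_total = 217/1.177

Q ≈ 184 W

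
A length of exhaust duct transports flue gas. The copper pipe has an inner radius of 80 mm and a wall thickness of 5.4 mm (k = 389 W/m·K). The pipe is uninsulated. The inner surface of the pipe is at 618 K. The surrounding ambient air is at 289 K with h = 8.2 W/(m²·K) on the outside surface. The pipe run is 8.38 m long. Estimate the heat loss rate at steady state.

Radial resistances (cylindrical: R_cond = ln(r_o/r_i)/(2πkL), R_conv = 1/(h·2πrL)):
R_copper pipe wall = ln(85.4/80)/(2π×389×8.38) = 3.189×10^-6 K/W
R_outer film = 1/(h_o·2πr_oL) = 1/(8.2×2π×0.0854×8.38) = 0.02712 K/W
R_total = 0.02712 K/W
Q = ΔT/R_total = 329/0.02712

Q ≈ 12100 W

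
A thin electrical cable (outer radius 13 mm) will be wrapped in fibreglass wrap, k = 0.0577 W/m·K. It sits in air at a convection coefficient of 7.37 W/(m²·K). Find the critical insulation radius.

r_cr ≈ 7.83 mm

For a cylinder r_cr = k/h = 0.0577/7.37
r_cr = 7.83 mm; since the bare radius (13 mm) is above r_cr, any added insulation will reduce heat loss.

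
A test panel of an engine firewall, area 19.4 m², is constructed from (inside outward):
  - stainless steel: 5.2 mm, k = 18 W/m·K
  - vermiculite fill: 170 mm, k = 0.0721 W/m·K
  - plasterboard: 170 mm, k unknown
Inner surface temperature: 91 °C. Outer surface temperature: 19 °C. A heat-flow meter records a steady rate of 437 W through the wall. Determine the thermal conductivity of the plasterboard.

k ≈ 0.203 W/(m·K)

Treating each layer as a thermal resistance in series:
R_stainless steel = L/(kA) = 0.0052/(18×19.4) = 1.489×10^-5 K/W
R_vermiculite fill = L/(kA) = 0.17/(0.0721×19.4) = 0.1215 K/W
Sum of known resistances R_other = 0.1216 K/W
Total R = ΔT/Q = 72/437 = 0.1648 K/W
R_plasterboard = R_total − R_other = 0.04321 K/W
k = L/(R·A) = 0.17/(0.04321×19.4)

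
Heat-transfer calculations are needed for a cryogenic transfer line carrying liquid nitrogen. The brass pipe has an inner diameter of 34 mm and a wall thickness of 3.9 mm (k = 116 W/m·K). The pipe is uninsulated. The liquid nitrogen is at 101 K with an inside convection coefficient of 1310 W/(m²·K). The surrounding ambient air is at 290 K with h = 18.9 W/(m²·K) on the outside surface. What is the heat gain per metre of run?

Per-layer cylindrical resistances, series-summed:
R_inner film = 1/(h_i·2πr₁L) = 1/(1310×2π×0.017×1) = 0.007147 K/W
R_brass pipe wall = ln(20.9/17)/(2π×116×1) = 2.834×10^-4 K/W
R_outer film = 1/(h_o·2πr_oL) = 1/(18.9×2π×0.0209×1) = 0.4029 K/W
R_total = 0.4103 K/W
Q = ΔT/R_total = 189/0.4103

q′ ≈ 461 W/m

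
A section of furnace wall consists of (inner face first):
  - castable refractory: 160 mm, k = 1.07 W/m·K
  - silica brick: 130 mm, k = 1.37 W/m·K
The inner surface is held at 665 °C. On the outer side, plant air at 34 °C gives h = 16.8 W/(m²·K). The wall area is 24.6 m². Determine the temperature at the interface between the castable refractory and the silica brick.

T ≈ 355 °C

Treating each layer as a thermal resistance in series:
R_castable refractory = L/(kA) = 0.16/(1.07×24.6) = 0.006079 K/W
R_silica brick = L/(kA) = 0.13/(1.37×24.6) = 0.003857 K/W
R_outer film = 1/(h_o·A) = 1/(16.8×24.6) = 0.00242 K/W
R_total = 0.01236 K/W;  Q = ΔT/R_total = 631/0.01236 = 51070 W
T_interface = T_inner − Q·ΣR(inner→interface) = 665 − 51100×0.006079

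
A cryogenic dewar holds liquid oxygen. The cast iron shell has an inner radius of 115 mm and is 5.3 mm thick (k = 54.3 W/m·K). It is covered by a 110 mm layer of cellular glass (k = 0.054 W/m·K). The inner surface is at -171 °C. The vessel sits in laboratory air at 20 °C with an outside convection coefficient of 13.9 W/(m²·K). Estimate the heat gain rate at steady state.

Q ≈ 32 W

Radial (spherical) resistances in series:
R_cast iron shell = (1/0.115 − 1/0.1203)/(4π×54.3) = 5.614×10^-4 K/W
R_cellular glass = (1/0.1203 − 1/0.2303)/(4π×0.054) = 5.851 K/W
R_outer film = 1/(h·4πr_o²) = 1/(13.9×4π×0.2303²) = 0.1079 K/W
R_total = 5.959 K/W
Q = ΔT/R_total = 191/5.959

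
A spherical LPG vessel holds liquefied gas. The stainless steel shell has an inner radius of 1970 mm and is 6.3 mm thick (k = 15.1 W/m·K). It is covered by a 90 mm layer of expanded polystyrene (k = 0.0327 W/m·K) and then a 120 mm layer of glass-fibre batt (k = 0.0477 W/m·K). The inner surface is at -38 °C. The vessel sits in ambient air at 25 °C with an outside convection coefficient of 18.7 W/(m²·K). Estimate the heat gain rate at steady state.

Q ≈ 637 W

For a spherical shell R = (1/r₁ − 1/r₂)/(4πk); film R = 1/(h·4πr²). In series:
R_stainless steel shell = (1/1.97 − 1/1.9763)/(4π×15.1) = 8.528×10^-6 K/W
R_expanded polystyrene = (1/1.9763 − 1/2.0663)/(4π×0.0327) = 0.05363 K/W
R_glass-fibre batt = (1/2.0663 − 1/2.1863)/(4π×0.0477) = 0.04431 K/W
R_outer film = 1/(h·4πr_o²) = 1/(18.7×4π×2.1863²) = 8.903×10^-4 K/W
R_total = 0.09885 K/W
Q = ΔT/R_total = 63/0.09885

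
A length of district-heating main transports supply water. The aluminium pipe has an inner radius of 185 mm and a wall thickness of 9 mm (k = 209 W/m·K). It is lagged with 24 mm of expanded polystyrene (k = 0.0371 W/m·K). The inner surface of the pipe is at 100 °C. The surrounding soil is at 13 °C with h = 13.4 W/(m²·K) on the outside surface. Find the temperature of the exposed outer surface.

Treating each annulus and film as a series resistance:
R_aluminium pipe wall = ln(194/185)/(2π×209×1) = 3.617×10^-5 K/W
R_expanded polystyrene = ln(218/194)/(2π×0.0371×1) = 0.5004 K/W
R_outer film = 1/(h_o·2πr_oL) = 1/(13.4×2π×0.218×1) = 0.05448 K/W
R_total = 0.5549 K/W
Q = ΔT/R_total = 87/0.5549
Q = 157 W/m
T_interface = T_inner − Q·ΣR(inner→interface) = 100 − 157×0.5004

T ≈ 21.5 °C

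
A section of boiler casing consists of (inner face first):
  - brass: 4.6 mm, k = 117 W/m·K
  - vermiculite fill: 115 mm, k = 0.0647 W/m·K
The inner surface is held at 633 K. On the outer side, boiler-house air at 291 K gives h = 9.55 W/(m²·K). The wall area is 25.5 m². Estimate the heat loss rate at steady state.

Treating each layer as a thermal resistance in series:
R_brass = L/(kA) = 0.0046/(117×25.5) = 1.542×10^-6 K/W
R_vermiculite fill = L/(kA) = 0.115/(0.0647×25.5) = 0.0697 K/W
R_outer film = 1/(h_o·A) = 1/(9.55×25.5) = 0.004106 K/W
R_total = 0.07381 K/W
Q = ΔT / R_total = 342 / 0.07381

Q ≈ 4630 W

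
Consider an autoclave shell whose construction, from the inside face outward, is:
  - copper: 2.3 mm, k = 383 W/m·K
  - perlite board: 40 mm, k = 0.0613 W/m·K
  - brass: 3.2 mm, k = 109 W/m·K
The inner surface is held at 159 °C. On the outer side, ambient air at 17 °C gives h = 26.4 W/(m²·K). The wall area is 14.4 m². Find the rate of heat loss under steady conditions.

Q ≈ 2960 W

Treating each layer as a thermal resistance in series:
R_copper = L/(kA) = 0.0023/(383×14.4) = 4.17×10^-7 K/W
R_perlite board = L/(kA) = 0.04/(0.0613×14.4) = 0.04531 K/W
R_brass = L/(kA) = 0.0032/(109×14.4) = 2.039×10^-6 K/W
R_outer film = 1/(h_o·A) = 1/(26.4×14.4) = 0.00263 K/W
R_total = 0.04795 K/W
Q = ΔT / R_total = 142 / 0.04795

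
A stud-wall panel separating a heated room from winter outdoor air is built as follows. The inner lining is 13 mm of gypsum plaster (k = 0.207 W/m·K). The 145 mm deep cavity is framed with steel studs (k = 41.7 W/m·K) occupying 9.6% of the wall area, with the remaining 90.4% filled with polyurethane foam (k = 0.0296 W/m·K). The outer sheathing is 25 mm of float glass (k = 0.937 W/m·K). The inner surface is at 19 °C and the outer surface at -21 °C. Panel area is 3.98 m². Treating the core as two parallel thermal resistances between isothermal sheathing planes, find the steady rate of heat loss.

Sheathing layers in series; stud and cavity paths in parallel between them.
R_inner = 0.013/(0.207×3.98) = 0.01578 K/W
R_stud  = 0.145/(41.7×0.096×3.98) = 0.009101 K/W
R_cav   = 0.145/(0.0296×0.904×3.98) = 1.362 K/W
1/R_core = 1/R_stud + 1/R_cav → R_core = 0.00904 K/W
R_outer = 0.025/(0.937×3.98) = 0.006704 K/W
R_total = 0.03152 K/W
Q = ΔT/R_total = 40/0.03152

Q ≈ 1270 W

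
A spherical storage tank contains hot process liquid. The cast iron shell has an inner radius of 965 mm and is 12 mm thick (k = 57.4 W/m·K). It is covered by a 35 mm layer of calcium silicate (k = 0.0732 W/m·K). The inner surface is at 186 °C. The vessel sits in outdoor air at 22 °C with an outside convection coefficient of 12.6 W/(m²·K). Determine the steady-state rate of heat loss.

Q ≈ 3670 W

For a spherical shell R = (1/r₁ − 1/r₂)/(4πk); film R = 1/(h·4πr²). In series:
R_cast iron shell = (1/0.965 − 1/0.977)/(4π×57.4) = 1.765×10^-5 K/W
R_calcium silicate = (1/0.977 − 1/1.012)/(4π×0.0732) = 0.03848 K/W
R_outer film = 1/(h·4πr_o²) = 1/(12.6×4π×1.012²) = 0.006167 K/W
R_total = 0.04467 K/W
Q = ΔT/R_total = 164/0.04467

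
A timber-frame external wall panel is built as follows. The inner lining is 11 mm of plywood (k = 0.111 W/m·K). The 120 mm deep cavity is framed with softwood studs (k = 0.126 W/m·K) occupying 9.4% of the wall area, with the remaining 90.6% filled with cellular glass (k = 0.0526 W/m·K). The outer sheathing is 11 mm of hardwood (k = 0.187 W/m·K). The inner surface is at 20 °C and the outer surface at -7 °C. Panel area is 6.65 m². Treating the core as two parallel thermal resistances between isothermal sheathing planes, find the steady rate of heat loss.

Q ≈ 82.6 W

Sheathing layers in series; stud and cavity paths in parallel between them.
R_inner = 0.011/(0.111×6.65) = 0.0149 K/W
R_stud  = 0.12/(0.126×0.094×6.65) = 1.524 K/W
R_cav   = 0.12/(0.0526×0.906×6.65) = 0.3787 K/W
1/R_core = 1/R_stud + 1/R_cav → R_core = 0.3033 K/W
R_outer = 0.011/(0.187×6.65) = 0.008846 K/W
R_total = 0.327 K/W
Q = ΔT/R_total = 27/0.327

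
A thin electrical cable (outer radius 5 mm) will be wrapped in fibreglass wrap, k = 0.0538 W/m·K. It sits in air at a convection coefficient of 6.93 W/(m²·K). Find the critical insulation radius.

r_cr ≈ 7.76 mm

For a cylinder r_cr = k/h = 0.0538/6.93
r_cr = 7.76 mm; since the bare radius (5 mm) is below r_cr, adding a thin layer of insulation will *increase* heat loss.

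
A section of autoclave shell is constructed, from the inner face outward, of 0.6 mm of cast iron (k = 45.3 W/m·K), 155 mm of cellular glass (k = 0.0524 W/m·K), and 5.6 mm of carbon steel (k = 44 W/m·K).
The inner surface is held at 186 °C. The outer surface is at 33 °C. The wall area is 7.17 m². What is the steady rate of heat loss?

Q ≈ 371 W

Treating each layer as a thermal resistance in series:
R_cast iron = L/(kA) = 0.0006/(45.3×7.17) = 1.847×10^-6 K/W
R_cellular glass = L/(kA) = 0.155/(0.0524×7.17) = 0.4126 K/W
R_carbon steel = L/(kA) = 0.0056/(44×7.17) = 1.775×10^-5 K/W
R_total = 0.4126 K/W
Q = ΔT / R_total = 153 / 0.4126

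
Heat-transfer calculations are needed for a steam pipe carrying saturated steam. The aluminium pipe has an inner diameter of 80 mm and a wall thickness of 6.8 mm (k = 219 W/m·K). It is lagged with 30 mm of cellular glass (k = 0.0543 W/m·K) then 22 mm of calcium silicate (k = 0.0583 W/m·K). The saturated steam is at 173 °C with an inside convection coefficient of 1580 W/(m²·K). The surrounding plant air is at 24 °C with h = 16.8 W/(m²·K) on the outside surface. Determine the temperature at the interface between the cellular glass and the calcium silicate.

For a radial system each layer contributes R = ln(r_out/r_in)/(2πkL); films add R = 1/(hA).
R_inner film = 1/(h_i·2πr₁L) = 1/(1580×2π×0.04×1) = 0.002518 K/W
R_aluminium pipe wall = ln(46.8/40)/(2π×219×1) = 1.141×10^-4 K/W
R_cellular glass = ln(76.8/46.8)/(2π×0.0543×1) = 1.452 K/W
R_calcium silicate = ln(98.8/76.8)/(2π×0.0583×1) = 0.6877 K/W
R_outer film = 1/(h_o·2πr_oL) = 1/(16.8×2π×0.0988×1) = 0.09589 K/W
R_total = 2.238 K/W
Q = ΔT/R_total = 149/2.238
Q = 66.6 W/m
T_interface = T_inner − Q·ΣR(inner→interface) = 173 − 66.6×1.454

T ≈ 76.2 °C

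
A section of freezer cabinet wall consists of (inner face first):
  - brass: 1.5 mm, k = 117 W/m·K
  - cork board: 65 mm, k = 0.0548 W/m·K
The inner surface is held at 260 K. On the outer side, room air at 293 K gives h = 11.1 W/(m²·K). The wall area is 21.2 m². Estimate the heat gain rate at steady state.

Model the wall as resistances in series:
R_brass = L/(kA) = 0.0015/(117×21.2) = 6.047×10^-7 K/W
R_cork board = L/(kA) = 0.065/(0.0548×21.2) = 0.05595 K/W
R_outer film = 1/(h_o·A) = 1/(11.1×21.2) = 0.00425 K/W
R_total = 0.0602 K/W
Q = ΔT / R_total = 33 / 0.0602

Q ≈ 548 W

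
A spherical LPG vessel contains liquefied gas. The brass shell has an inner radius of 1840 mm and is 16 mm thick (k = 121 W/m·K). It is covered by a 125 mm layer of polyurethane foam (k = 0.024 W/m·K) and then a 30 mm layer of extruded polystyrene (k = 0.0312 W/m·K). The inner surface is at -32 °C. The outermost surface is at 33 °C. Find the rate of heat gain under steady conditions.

Q ≈ 493 W

For a spherical shell R = (1/r₁ − 1/r₂)/(4πk); film R = 1/(h·4πr²). In series:
R_brass shell = (1/1.84 − 1/1.856)/(4π×121) = 3.081×10^-6 K/W
R_polyurethane foam = (1/1.856 − 1/1.981)/(4π×0.024) = 0.1127 K/W
R_extruded polystyrene = (1/1.981 − 1/2.011)/(4π×0.0312) = 0.01921 K/W
R_total = 0.1319 K/W
Q = ΔT/R_total = 65/0.1319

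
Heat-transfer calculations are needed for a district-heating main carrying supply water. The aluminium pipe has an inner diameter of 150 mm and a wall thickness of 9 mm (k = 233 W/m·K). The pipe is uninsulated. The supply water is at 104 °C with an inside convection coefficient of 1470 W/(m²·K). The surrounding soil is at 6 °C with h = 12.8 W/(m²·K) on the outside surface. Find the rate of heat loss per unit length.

q′ ≈ 655 W/m

Cylindrical conduction, so R = ln(r₂/r₁)/(2πkL) per layer, in series:
R_inner film = 1/(h_i·2πr₁L) = 1/(1470×2π×0.075×1) = 0.001444 K/W
R_aluminium pipe wall = ln(84/75)/(2π×233×1) = 7.741×10^-5 K/W
R_outer film = 1/(h_o·2πr_oL) = 1/(12.8×2π×0.084×1) = 0.148 K/W
R_total = 0.1495 K/W
Q = ΔT/R_total = 98/0.1495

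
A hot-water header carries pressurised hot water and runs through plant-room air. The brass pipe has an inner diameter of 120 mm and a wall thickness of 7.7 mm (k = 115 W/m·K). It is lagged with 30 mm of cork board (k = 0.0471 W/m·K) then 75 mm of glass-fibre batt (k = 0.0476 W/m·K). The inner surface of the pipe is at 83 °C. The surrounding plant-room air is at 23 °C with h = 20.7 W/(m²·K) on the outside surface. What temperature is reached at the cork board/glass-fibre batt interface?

Cylindrical conduction, so R = ln(r₂/r₁)/(2πkL) per layer, in series:
R_brass pipe wall = ln(67.7/60)/(2π×115×1) = 1.671×10^-4 K/W
R_cork board = ln(97.7/67.7)/(2π×0.0471×1) = 1.24 K/W
R_glass-fibre batt = ln(172.7/97.7)/(2π×0.0476×1) = 1.905 K/W
R_outer film = 1/(h_o·2πr_oL) = 1/(20.7×2π×0.1727×1) = 0.04452 K/W
R_total = 3.189 K/W
Q = ΔT/R_total = 60/3.189
Q = 18.8 W/m
T_interface = T_inner − Q·ΣR(inner→interface) = 83 − 18.8×1.24

T ≈ 59.7 °C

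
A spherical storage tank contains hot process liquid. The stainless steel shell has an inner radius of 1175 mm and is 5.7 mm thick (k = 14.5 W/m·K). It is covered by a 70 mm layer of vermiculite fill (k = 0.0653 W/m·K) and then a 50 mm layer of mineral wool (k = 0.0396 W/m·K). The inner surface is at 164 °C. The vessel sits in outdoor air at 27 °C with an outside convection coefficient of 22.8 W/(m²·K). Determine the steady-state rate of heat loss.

Q ≈ 1130 W

Spherical conduction: R = (1/r_in − 1/r_out)/(4πk) per layer; series-sum.
R_stainless steel shell = (1/1.175 − 1/1.1807)/(4π×14.5) = 2.255×10^-5 K/W
R_vermiculite fill = (1/1.1807 − 1/1.2507)/(4π×0.0653) = 0.05777 K/W
R_mineral wool = (1/1.2507 − 1/1.3007)/(4π×0.0396) = 0.06176 K/W
R_outer film = 1/(h·4πr_o²) = 1/(22.8×4π×1.3007²) = 0.002063 K/W
R_total = 0.1216 K/W
Q = ΔT/R_total = 137/0.1216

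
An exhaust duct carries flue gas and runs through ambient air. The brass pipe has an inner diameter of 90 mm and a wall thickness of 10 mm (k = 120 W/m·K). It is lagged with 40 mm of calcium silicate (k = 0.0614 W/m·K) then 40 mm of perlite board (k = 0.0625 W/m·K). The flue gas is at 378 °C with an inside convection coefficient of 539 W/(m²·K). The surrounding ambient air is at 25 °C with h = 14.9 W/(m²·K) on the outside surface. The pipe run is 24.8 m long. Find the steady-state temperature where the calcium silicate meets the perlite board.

Per-layer cylindrical resistances, series-summed:
R_inner film = 1/(h_i·2πr₁L) = 1/(539×2π×0.045×24.8) = 2.646×10^-4 K/W
R_brass pipe wall = ln(55/45)/(2π×120×24.8) = 1.073×10^-5 K/W
R_calcium silicate = ln(95/55)/(2π×0.0614×24.8) = 0.05712 K/W
R_perlite board = ln(135/95)/(2π×0.0625×24.8) = 0.03608 K/W
R_outer film = 1/(h_o·2πr_oL) = 1/(14.9×2π×0.135×24.8) = 0.00319 K/W
R_total = 0.09667 K/W
Q = ΔT/R_total = 353/0.09667
Q = 3650 W
T_interface = T_inner − Q·ΣR(inner→interface) = 378 − 3650×0.0574

T ≈ 168 °C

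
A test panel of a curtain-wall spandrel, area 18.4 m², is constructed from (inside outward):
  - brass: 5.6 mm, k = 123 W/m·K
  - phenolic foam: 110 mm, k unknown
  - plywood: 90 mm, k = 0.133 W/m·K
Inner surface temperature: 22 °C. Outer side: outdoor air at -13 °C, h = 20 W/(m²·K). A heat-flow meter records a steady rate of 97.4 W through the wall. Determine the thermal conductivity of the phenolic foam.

k ≈ 0.0187 W/(m·K)

Thermal resistances in series:
R_brass = L/(kA) = 0.0056/(123×18.4) = 2.474×10^-6 K/W
R_plywood = L/(kA) = 0.09/(0.133×18.4) = 0.03678 K/W
R_outer film = 1/(h_o·A) = 1/(20×18.4) = 0.002717 K/W
Sum of known resistances R_other = 0.0395 K/W
Total R = ΔT/Q = 35/97.4 = 0.3593 K/W
R_phenolic foam = R_total − R_other = 0.3198 K/W
k = L/(R·A) = 0.11/(0.3198×18.4)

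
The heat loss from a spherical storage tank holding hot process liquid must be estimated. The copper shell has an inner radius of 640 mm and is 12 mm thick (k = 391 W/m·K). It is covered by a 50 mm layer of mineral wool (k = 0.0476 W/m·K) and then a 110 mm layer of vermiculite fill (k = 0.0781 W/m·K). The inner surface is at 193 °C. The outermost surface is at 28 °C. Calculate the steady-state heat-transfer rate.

Radial (spherical) resistances in series:
R_copper shell = (1/0.64 − 1/0.652)/(4π×391) = 5.853×10^-6 K/W
R_mineral wool = (1/0.652 − 1/0.702)/(4π×0.0476) = 0.1826 K/W
R_vermiculite fill = (1/0.702 − 1/0.812)/(4π×0.0781) = 0.1966 K/W
R_total = 0.3793 K/W
Q = ΔT/R_total = 165/0.3793

Q ≈ 435 W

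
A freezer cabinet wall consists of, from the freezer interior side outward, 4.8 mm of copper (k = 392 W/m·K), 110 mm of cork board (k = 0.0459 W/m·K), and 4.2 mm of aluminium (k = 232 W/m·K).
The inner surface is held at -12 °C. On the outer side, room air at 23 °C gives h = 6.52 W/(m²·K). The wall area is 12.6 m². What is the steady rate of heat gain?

Model the wall as resistances in series:
R_copper = L/(kA) = 0.0048/(392×12.6) = 9.718×10^-7 K/W
R_cork board = L/(kA) = 0.11/(0.0459×12.6) = 0.1902 K/W
R_aluminium = L/(kA) = 0.0042/(232×12.6) = 1.437×10^-6 K/W
R_outer film = 1/(h_o·A) = 1/(6.52×12.6) = 0.01217 K/W
R_total = 0.2024 K/W
Q = ΔT / R_total = 35 / 0.2024

Q ≈ 173 W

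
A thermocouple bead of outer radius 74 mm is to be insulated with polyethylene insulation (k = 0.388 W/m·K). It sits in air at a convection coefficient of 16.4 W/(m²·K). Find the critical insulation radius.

For a sphere r_cr = 2k/h = 2×0.388/16.4
r_cr = 47.3 mm; since the bare radius (74 mm) is above r_cr, any added insulation will reduce heat loss.

r_cr ≈ 47.3 mm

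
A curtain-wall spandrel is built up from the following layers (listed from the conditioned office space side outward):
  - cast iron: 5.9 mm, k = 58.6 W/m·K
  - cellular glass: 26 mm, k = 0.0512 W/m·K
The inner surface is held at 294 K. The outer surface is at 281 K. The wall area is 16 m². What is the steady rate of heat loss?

Model the wall as resistances in series:
R_cast iron = L/(kA) = 0.0059/(58.6×16) = 6.293×10^-6 K/W
R_cellular glass = L/(kA) = 0.026/(0.0512×16) = 0.03174 K/W
R_total = 0.03174 K/W
Q = ΔT / R_total = 13 / 0.03174

Q ≈ 410 W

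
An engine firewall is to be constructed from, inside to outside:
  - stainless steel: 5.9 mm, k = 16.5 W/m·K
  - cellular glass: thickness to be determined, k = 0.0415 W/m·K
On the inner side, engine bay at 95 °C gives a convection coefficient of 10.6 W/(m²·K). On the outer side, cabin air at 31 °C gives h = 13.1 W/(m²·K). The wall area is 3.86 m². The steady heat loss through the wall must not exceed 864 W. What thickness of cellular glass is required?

L ≈ 4.77 mm

Treating each layer as a thermal resistance in series:
R_inner film = 1/(h_i·A) = 1/(10.6×3.86) = 0.02444 K/W
R_stainless steel = L/(kA) = 0.0059/(16.5×3.86) = 9.264×10^-5 K/W
R_outer film = 1/(h_o·A) = 1/(13.1×3.86) = 0.01978 K/W
Sum of the known resistances R_other = 0.04431 K/W
Required total resistance R_tot = ΔT/Q_allow = 64/864 = 0.07407 K/W
R_cellular glass = R_tot − R_other = 0.02976 K/W
L = R·k·A = 0.02976×0.0415×3.86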